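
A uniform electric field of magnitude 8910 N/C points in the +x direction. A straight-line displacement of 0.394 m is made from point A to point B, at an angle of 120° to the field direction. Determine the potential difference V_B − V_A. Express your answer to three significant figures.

Only the component of displacement along E changes the potential: ΔV = −E·d·cosθ.
ΔV = −(8910 V/m)(0.394 m)cos120° = 1760 V.

1760 V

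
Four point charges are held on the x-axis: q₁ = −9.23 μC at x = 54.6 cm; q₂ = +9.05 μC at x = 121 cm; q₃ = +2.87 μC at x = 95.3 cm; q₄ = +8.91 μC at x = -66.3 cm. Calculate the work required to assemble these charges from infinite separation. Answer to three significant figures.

The assembly work is the sum of pairwise potential energies, U = Σ_{i<j} kqᵢqⱼ/rᵢⱼ.
Pair separations: r₁₂ = 0.664 m, r₁₃ = 0.407 m, r₁₄ = 1.21 m, r₂₃ = 0.257 m, r₂₄ = 1.87 m, r₃₄ = 1.62 m.
Summing all 6 pair terms gives U = -0.890 J.

-0.890 J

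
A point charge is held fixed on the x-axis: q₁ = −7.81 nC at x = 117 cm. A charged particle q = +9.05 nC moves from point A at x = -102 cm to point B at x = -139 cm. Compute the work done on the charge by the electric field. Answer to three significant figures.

-4.19×10⁻⁸ J

The work done by the electric force is W_field = −ΔU = −q(V_B − V_A) = q(V_A − V_B).
At A: distance to the source charge is 2.19 m; V_A = kq₁/r = -32.1 V.
At B: distance to the source charge is 2.56 m; V_B = kq₁/r = -27.4 V.
ΔV = V_B − V_A = 4.63 V.
W_field = −qΔV = −(9.05×10⁻⁹ C)(4.63 V) = -4.19×10⁻⁸ J.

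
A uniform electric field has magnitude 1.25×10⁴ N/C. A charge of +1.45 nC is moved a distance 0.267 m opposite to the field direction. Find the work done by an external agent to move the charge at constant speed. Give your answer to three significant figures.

The potential change for a displacement 0.267 m opposite to the field direction is ΔV = +Ed = 3340 V.
W_ext = qΔV = 4.84×10⁻⁶ J.

4.84×10⁻⁶ J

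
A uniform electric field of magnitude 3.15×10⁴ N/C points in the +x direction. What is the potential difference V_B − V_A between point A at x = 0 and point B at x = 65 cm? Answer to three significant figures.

-2.05×10⁴ V

In a uniform field, potential decreases in the direction of E: V_B − V_A = −E·Δx.
V_B − V_A = −(3.15×10⁴ V/m)(0.650 m) = -2.05×10⁴ V.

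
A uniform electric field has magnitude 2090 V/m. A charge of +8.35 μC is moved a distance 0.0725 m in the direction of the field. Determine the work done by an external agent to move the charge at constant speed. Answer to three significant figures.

-1.27×10⁻³ J

The potential change for a displacement 0.0725 m in the direction of the field is ΔV = −Ed = -152 V.
W_ext = qΔV = -1.27×10⁻³ J.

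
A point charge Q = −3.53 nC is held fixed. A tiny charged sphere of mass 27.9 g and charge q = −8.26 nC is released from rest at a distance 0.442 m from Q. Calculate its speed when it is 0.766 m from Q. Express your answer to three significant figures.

Only the electrostatic force acts, so mechanical energy is conserved: ½mv² = U₁ − U₂ = kQq(1/r₁ − 1/r₂).
U₁ − U₂ = (8.99×10⁹ N·m²/C²)(-3.53×10⁻⁹ C)(-8.26×10⁻⁹ C)(1/0.442 − 1/0.766) = 2.51×10⁻⁷ J.
v = √(2·2.51×10⁻⁷/0.0279) = 4.24×10⁻³ m/s.

4.24×10⁻³ m/s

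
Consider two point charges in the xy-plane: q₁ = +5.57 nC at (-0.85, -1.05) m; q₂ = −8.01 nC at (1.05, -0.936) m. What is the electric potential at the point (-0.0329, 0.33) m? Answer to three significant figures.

The total potential is the scalar sum of each charge's contribution, V = Σ kqᵢ/rᵢ.
Distances from the field point to each charge: r₁ = 1.60 m, r₂ = 1.67 m.
V = k[(5.57×10⁻⁹)/(1.60) + (-8.01×10⁻⁹)/(1.67)] = -12.0 V.

-12.0 V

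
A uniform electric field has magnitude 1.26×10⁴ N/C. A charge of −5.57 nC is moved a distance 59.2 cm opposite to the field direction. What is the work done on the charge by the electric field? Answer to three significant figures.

The potential change for a displacement 59.2 cm opposite to the field direction is ΔV = +Ed = 7460 V.
W_field = −qΔV = 4.15×10⁻⁵ J.

4.15×10⁻⁵ J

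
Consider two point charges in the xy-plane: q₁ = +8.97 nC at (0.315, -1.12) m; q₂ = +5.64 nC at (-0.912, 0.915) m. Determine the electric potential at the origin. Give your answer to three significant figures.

The total potential is the scalar sum of each charge's contribution, V = Σ kqᵢ/rᵢ.
Distances from the field point to each charge: r₁ = 1.16 m, r₂ = 1.29 m.
V = k[(8.97×10⁻⁹)/(1.16) + (5.64×10⁻⁹)/(1.29)] = 109 V.

109 V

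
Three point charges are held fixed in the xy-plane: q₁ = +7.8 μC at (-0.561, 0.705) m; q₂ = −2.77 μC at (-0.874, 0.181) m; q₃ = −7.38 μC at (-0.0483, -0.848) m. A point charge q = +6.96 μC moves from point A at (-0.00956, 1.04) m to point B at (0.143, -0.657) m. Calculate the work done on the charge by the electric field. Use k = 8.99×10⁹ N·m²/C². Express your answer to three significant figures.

The work done by the electric force is W_field = −ΔU = −q(V_B − V_A) = q(V_A − V_B).
At A: distances to the source charges are 0.645 m, 1.22 m, 1.89 m; V_A = Σ kqᵢ/rᵢ = 5.31×10⁴ V.
At B: distances to the source charges are 1.53 m, 1.32 m, 0.270 m; V_B = Σ kqᵢ/rᵢ = -2.19×10⁵ V.
ΔV = V_B − V_A = -2.72×10⁵ V.
W_field = −qΔV = −(6.96×10⁻⁶ C)(-2.72×10⁵ V) = 1.89 J.

1.89 J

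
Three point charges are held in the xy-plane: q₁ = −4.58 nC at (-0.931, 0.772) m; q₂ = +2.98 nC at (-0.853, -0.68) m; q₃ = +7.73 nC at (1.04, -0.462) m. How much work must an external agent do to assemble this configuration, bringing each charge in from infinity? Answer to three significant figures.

-1.13×10⁻⁷ J

The assembly work is the sum of pairwise potential energies, U = Σ_{i<j} kqᵢqⱼ/rᵢⱼ.
Pair separations: r₁₂ = 1.45 m, r₁₃ = 2.33 m, r₂₃ = 1.91 m.
U = (-8.44×10⁻⁸) + (-1.37×10⁻⁷) + (1.09×10⁻⁷) = -1.13×10⁻⁷ J.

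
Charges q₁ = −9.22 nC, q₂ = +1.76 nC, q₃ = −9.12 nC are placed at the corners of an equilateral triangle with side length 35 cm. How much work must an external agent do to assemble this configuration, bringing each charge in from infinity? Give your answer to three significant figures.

The work to assemble the configuration equals its total potential energy, U = Σ kqᵢqⱼ/rᵢⱼ over all pairs.
All three pair separations equal the side length, 0.350 m.
U = (-4.17×10⁻⁷) + (2.16×10⁻⁶) + (-4.12×10⁻⁷) = 1.33×10⁻⁶ J.

1.33×10⁻⁶ J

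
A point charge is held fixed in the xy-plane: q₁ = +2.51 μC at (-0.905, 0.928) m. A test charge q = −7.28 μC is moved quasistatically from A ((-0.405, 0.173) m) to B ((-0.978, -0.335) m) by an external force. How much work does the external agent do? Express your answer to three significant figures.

0.0516 J

For quasistatic motion the external work equals the change in potential energy: W_ext = qΔV = q(V_B − V_A).
At A: distance to the source charge is 0.906 m; V_A = kq₁/r = 2.49×10⁴ V.
At B: distance to the source charge is 1.27 m; V_B = kq₁/r = 1.78×10⁴ V.
ΔV = V_B − V_A = -7080 V.
W_ext = qΔV = (-7.28×10⁻⁶ C)(-7080 V) = 0.0516 J.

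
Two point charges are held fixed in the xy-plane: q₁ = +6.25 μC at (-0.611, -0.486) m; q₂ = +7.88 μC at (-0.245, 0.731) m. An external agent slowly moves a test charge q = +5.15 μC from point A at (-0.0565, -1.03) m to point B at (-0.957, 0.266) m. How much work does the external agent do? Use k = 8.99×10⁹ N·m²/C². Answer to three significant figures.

For quasistatic motion the external work equals the change in potential energy: W_ext = qΔV = q(V_B − V_A).
At A: distances to the source charges are 0.777 m, 1.77 m; V_A = Σ kqᵢ/rᵢ = 1.12×10⁵ V.
At B: distances to the source charges are 0.828 m, 0.850 m; V_B = Σ kqᵢ/rᵢ = 1.51×10⁵ V.
ΔV = V_B − V_A = 3.88×10⁴ V.
W_ext = qΔV = (5.15×10⁻⁶ C)(3.88×10⁴ V) = 0.200 J.

0.200 J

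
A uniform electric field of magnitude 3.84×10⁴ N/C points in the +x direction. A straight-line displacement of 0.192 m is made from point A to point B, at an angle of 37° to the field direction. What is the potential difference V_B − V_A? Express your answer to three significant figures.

-5890 V

Only the component of displacement along E changes the potential: ΔV = −E·d·cosθ.
ΔV = −(3.84×10⁴ V/m)(0.192 m)cos37° = -5890 V.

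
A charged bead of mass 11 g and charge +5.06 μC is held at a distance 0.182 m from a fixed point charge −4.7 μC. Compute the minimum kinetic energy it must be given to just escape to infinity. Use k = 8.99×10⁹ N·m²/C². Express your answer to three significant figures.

1.17 J

To just escape, total mechanical energy must reach zero at infinity: ½mv²_min + U = 0, so ½mv²_min = −U = |kQq|/r.
|U| = |kQq|/r = (8.99×10⁹ N·m²/C²)(4.70×10⁻⁶)(5.06×10⁻⁶)/(0.182) = 1.17 J.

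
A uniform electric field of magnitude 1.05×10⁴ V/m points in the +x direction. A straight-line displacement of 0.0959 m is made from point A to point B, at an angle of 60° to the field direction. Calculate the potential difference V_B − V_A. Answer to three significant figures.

Only the component of displacement along E changes the potential: ΔV = −E·d·cosθ.
ΔV = −(1.05×10⁴ V/m)(0.0959 m)cos60° = -503 V.

-503 V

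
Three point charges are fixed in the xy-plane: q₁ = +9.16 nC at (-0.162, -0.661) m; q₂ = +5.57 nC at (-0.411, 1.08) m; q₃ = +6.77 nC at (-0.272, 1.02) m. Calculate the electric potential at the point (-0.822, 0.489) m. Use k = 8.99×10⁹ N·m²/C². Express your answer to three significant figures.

Electric potential is a scalar, so the contributions from each charge add algebraically: V = Σ kqᵢ/rᵢ.
Distances from the field point to each charge: r₁ = 1.33 m, r₂ = 0.720 m, r₃ = 0.765 m.
V = k[(9.16×10⁻⁹)/(1.33) + (5.57×10⁻⁹)/(0.720) + (6.77×10⁻⁹)/(0.765)] = 211 V.

211 V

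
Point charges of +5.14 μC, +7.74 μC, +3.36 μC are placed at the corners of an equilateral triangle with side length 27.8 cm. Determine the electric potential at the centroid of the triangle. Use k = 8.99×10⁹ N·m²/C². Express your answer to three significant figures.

9.10×10⁵ V

The total potential is the scalar sum of each charge's contribution, V = Σ kqᵢ/rᵢ.
The distance from each vertex to the centroid is a/√3 = 0.161 m.
V = k[(5.14×10⁻⁶)/(0.161) + (7.74×10⁻⁶)/(0.161) + (3.36×10⁻⁶)/(0.161)] = 9.10×10⁵ V.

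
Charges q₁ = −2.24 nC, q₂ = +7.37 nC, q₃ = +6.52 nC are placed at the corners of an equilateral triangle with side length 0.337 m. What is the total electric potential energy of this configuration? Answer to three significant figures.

The work to assemble the configuration equals its total potential energy, U = Σ kqᵢqⱼ/rᵢⱼ over all pairs.
All three pair separations equal the side length, 0.337 m.
U = (-4.40×10⁻⁷) + (-3.90×10⁻⁷) + (1.28×10⁻⁶) = 4.52×10⁻⁷ J.

4.52×10⁻⁷ J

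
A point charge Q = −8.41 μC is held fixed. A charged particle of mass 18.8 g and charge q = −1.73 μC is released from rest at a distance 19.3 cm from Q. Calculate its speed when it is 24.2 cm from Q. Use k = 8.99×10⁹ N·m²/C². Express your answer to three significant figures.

3.82 m/s

Only the electrostatic force acts, so mechanical energy is conserved: ½mv² = U₁ − U₂ = kQq(1/r₁ − 1/r₂).
U₁ − U₂ = (8.99×10⁹ N·m²/C²)(-8.41×10⁻⁶ C)(-1.73×10⁻⁶ C)(1/0.193 − 1/0.242) = 0.137 J.
v = √(2·0.137/0.0188) = 3.82 m/s.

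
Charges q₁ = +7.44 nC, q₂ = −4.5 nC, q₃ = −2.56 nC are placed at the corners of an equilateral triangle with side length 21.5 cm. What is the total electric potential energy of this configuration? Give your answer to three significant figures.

The work to assemble the configuration equals its total potential energy, U = Σ kqᵢqⱼ/rᵢⱼ over all pairs.
All three pair separations equal the side length, 0.215 m.
U = (-1.40×10⁻⁶) + (-7.96×10⁻⁷) + (4.82×10⁻⁷) = -1.71×10⁻⁶ J.

-1.71×10⁻⁶ J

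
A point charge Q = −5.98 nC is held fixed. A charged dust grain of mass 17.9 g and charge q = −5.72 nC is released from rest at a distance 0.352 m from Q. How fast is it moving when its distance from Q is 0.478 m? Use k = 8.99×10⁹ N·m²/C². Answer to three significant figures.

5.07×10⁻³ m/s

Only the electrostatic force acts, so mechanical energy is conserved: ½mv² = U₁ − U₂ = kQq(1/r₁ − 1/r₂).
U₁ − U₂ = (8.99×10⁹ N·m²/C²)(-5.98×10⁻⁹ C)(-5.72×10⁻⁹ C)(1/0.352 − 1/0.478) = 2.30×10⁻⁷ J.
v = √(2·2.30×10⁻⁷/0.0179) = 5.07×10⁻³ m/s.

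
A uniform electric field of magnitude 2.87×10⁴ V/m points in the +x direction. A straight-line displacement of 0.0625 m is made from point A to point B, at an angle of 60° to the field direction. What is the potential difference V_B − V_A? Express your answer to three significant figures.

Only the component of displacement along E changes the potential: ΔV = −E·d·cosθ.
ΔV = −(2.87×10⁴ V/m)(0.0625 m)cos60° = -897 V.

-897 V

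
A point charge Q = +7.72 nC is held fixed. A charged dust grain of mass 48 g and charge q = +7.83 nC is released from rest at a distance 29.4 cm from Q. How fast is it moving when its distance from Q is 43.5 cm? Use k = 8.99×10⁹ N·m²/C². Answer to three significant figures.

5.00×10⁻³ m/s

Only the electrostatic force acts, so mechanical energy is conserved: ½mv² = U₁ − U₂ = kQq(1/r₁ − 1/r₂).
U₁ − U₂ = (8.99×10⁹ N·m²/C²)(7.72×10⁻⁹ C)(7.83×10⁻⁹ C)(1/0.294 − 1/0.435) = 5.99×10⁻⁷ J.
v = √(2·5.99×10⁻⁷/0.0480) = 5.00×10⁻³ m/s.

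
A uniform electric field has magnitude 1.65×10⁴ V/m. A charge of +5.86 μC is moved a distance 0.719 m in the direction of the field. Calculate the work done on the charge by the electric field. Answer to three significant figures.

0.0695 J

The potential change for a displacement 0.719 m in the direction of the field is ΔV = −Ed = -1.19×10⁴ V.
W_field = −qΔV = 0.0695 J.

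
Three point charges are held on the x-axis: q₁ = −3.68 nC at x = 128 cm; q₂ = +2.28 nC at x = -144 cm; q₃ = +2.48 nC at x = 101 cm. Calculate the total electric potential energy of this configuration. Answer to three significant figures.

-3.11×10⁻⁷ J

The assembly work is the sum of pairwise potential energies, U = Σ_{i<j} kqᵢqⱼ/rᵢⱼ.
Pair separations: r₁₂ = 2.72 m, r₁₃ = 0.270 m, r₂₃ = 2.45 m.
U = (-2.77×10⁻⁸) + (-3.04×10⁻⁷) + (2.07×10⁻⁸) = -3.11×10⁻⁷ J.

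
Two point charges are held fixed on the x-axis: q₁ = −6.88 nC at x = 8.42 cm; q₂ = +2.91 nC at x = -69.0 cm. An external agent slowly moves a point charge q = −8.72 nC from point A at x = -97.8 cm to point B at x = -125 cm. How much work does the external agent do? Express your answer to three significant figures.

2.81×10⁻⁷ J

For quasistatic motion the external work equals the change in potential energy: W_ext = qΔV = q(V_B − V_A).
At A: distances to the source charges are 1.06 m, 0.288 m; V_A = Σ kqᵢ/rᵢ = 32.6 V.
At B: distances to the source charges are 1.33 m, 0.560 m; V_B = Σ kqᵢ/rᵢ = 0.358 V.
ΔV = V_B − V_A = -32.2 V.
W_ext = qΔV = (-8.72×10⁻⁹ C)(-32.2 V) = 2.81×10⁻⁷ J.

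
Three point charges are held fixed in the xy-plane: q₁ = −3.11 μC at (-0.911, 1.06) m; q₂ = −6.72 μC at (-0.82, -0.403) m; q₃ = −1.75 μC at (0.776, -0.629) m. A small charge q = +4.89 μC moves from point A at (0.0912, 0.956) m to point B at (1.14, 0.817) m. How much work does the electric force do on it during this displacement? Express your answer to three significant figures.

-0.115 J

The work done by the electric force is W_field = −ΔU = −q(V_B − V_A) = q(V_A − V_B).
At A: distances to the source charges are 1.01 m, 1.64 m, 1.73 m; V_A = Σ kqᵢ/rᵢ = -7.38×10⁴ V.
At B: distances to the source charges are 2.07 m, 2.31 m, 1.49 m; V_B = Σ kqᵢ/rᵢ = -5.03×10⁴ V.
ΔV = V_B − V_A = 2.35×10⁴ V.
W_field = −qΔV = −(4.89×10⁻⁶ C)(2.35×10⁴ V) = -0.115 J.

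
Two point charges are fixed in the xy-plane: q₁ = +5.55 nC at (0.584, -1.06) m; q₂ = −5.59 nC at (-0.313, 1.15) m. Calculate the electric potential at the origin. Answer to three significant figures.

The total potential is the scalar sum of each charge's contribution, V = Σ kqᵢ/rᵢ.
Distances from the field point to each charge: r₁ = 1.21 m, r₂ = 1.19 m.
V = k[(5.55×10⁻⁹)/(1.21) + (-5.59×10⁻⁹)/(1.19)] = -0.938 V.

-0.938 V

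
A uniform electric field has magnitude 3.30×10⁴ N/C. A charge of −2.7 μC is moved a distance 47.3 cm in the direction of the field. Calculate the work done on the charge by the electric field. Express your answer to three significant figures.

-0.0421 J

The potential change for a displacement 47.3 cm in the direction of the field is ΔV = −Ed = -1.56×10⁴ V.
W_field = −qΔV = -0.0421 J.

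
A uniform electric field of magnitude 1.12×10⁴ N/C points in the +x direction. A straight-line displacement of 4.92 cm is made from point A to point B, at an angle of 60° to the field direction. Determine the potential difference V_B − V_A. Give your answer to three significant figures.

-276 V

Only the component of displacement along E changes the potential: ΔV = −E·d·cosθ.
ΔV = −(1.12×10⁴ V/m)(0.0492 m)cos60° = -276 V.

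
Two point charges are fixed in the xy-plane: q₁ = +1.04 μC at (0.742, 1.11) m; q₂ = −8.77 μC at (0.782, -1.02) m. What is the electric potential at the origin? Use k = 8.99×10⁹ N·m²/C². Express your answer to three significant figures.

Electric potential is a scalar, so the contributions from each charge add algebraically: V = Σ kqᵢ/rᵢ.
Distances from the field point to each charge: r₁ = 1.34 m, r₂ = 1.29 m.
V = k[(1.04×10⁻⁶)/(1.34) + (-8.77×10⁻⁶)/(1.29)] = -5.43×10⁴ V.

-5.43×10⁴ V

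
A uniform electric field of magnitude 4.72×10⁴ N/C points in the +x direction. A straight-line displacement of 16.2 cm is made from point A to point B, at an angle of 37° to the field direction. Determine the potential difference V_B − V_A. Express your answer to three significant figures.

-6110 V

Only the component of displacement along E changes the potential: ΔV = −E·d·cosθ.
ΔV = −(4.72×10⁴ V/m)(0.162 m)cos37° = -6110 V.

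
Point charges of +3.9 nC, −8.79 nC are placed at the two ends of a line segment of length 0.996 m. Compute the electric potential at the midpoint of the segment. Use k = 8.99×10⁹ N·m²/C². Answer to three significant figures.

Electric potential is a scalar, so the contributions from each charge add algebraically: V = Σ kqᵢ/rᵢ.
Each charge is 0.498 m from the midpoint.
V = k[(3.90×10⁻⁹)/(0.498) + (-8.79×10⁻⁹)/(0.498)] = -88.3 V.

-88.3 V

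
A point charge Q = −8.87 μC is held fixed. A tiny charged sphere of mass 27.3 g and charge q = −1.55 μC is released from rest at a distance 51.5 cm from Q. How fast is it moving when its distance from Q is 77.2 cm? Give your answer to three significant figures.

Only the electrostatic force acts, so mechanical energy is conserved: ½mv² = U₁ − U₂ = kQq(1/r₁ − 1/r₂).
U₁ − U₂ = (8.99×10⁹ N·m²/C²)(-8.87×10⁻⁶ C)(-1.55×10⁻⁶ C)(1/0.515 − 1/0.772) = 0.0799 J.
v = √(2·0.0799/0.0273) = 2.42 m/s.

2.42 m/s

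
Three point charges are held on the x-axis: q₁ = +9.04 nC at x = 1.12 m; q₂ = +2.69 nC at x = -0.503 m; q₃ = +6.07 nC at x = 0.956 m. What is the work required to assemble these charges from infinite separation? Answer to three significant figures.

The work to assemble the configuration equals its total potential energy, U = Σ kqᵢqⱼ/rᵢⱼ over all pairs.
Pair separations: r₁₂ = 1.62 m, r₁₃ = 0.164 m, r₂₃ = 1.46 m.
U = (1.35×10⁻⁷) + (3.01×10⁻⁶) + (1.01×10⁻⁷) = 3.24×10⁻⁶ J.

3.24×10⁻⁶ J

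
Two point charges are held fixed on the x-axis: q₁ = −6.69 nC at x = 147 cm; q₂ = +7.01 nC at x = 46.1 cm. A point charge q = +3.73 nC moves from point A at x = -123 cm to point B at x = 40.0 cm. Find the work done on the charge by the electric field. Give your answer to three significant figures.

The work done by the electric force is W_field = −ΔU = −q(V_B − V_A) = q(V_A − V_B).
At A: distances to the source charges are 2.70 m, 1.69 m; V_A = Σ kqᵢ/rᵢ = 15.0 V.
At B: distances to the source charges are 1.07 m, 0.0610 m; V_B = Σ kqᵢ/rᵢ = 977 V.
ΔV = V_B − V_A = 962 V.
W_field = −qΔV = −(3.73×10⁻⁹ C)(962 V) = -3.59×10⁻⁶ J.

-3.59×10⁻⁶ J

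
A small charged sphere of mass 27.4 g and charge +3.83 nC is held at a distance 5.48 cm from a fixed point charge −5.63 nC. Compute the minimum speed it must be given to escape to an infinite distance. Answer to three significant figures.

0.0161 m/s

To just escape, total mechanical energy must reach zero at infinity: ½mv²_min + U = 0, so ½mv²_min = −U = |kQq|/r.
|U| = |kQq|/r = (8.99×10⁹ N·m²/C²)(5.63×10⁻⁹)(3.83×10⁻⁹)/(0.0548) = 3.54×10⁻⁶ J.
v_min = √(2|U|/m) = √(2·3.54×10⁻⁶/0.0274) = 0.0161 m/s.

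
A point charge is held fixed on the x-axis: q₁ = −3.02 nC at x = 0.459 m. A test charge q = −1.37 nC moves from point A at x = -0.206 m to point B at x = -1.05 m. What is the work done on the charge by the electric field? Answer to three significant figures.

3.13×10⁻⁸ J

The work done by the electric force is W_field = −ΔU = −q(V_B − V_A) = q(V_A − V_B).
At A: distance to the source charge is 0.665 m; V_A = kq₁/r = -40.8 V.
At B: distance to the source charge is 1.51 m; V_B = kq₁/r = -18.0 V.
ΔV = V_B − V_A = 22.8 V.
W_field = −qΔV = −(-1.37×10⁻⁹ C)(22.8 V) = 3.13×10⁻⁸ J.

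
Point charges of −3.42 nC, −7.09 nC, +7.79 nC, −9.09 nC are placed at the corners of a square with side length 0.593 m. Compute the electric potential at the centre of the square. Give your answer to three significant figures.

The total potential is the scalar sum of each charge's contribution, V = Σ kqᵢ/rᵢ.
The distance from each corner to the centre is a√2/2 = 0.419 m.
V = k[(-3.42×10⁻⁹)/(0.419) + (-7.09×10⁻⁹)/(0.419) + (7.79×10⁻⁹)/(0.419) + (-9.09×10⁻⁹)/(0.419)] = -253 V.

-253 V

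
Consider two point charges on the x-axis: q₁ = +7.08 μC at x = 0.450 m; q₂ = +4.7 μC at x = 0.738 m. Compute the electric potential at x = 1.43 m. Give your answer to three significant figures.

1.26×10⁵ V

The total potential is the scalar sum of each charge's contribution, V = Σ kqᵢ/rᵢ.
Distances from the field point to each charge: r₁ = 0.980 m, r₂ = 0.692 m.
V = k[(7.08×10⁻⁶)/(0.980) + (4.70×10⁻⁶)/(0.692)] = 1.26×10⁵ V.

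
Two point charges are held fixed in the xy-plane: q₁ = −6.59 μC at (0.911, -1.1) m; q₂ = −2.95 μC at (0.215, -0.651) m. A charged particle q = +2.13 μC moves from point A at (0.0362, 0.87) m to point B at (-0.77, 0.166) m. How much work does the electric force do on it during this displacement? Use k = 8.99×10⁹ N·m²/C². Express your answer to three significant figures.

The work done by the electric force is W_field = −ΔU = −q(V_B − V_A) = q(V_A − V_B).
At A: distances to the source charges are 2.16 m, 1.53 m; V_A = Σ kqᵢ/rᵢ = -4.48×10⁴ V.
At B: distances to the source charges are 2.10 m, 1.28 m; V_B = Σ kqᵢ/rᵢ = -4.89×10⁴ V.
ΔV = V_B − V_A = -4070 V.
W_field = −qΔV = −(2.13×10⁻⁶ C)(-4070 V) = 8.68×10⁻³ J.

8.68×10⁻³ J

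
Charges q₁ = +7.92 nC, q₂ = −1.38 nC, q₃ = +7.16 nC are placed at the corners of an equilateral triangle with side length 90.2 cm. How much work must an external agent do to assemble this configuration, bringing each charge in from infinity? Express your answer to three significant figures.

3.58×10⁻⁷ J

The work to assemble the configuration equals its total potential energy, U = Σ kqᵢqⱼ/rᵢⱼ over all pairs.
All three pair separations equal the side length, 0.902 m.
U = (-1.09×10⁻⁷) + (5.65×10⁻⁷) + (-9.85×10⁻⁸) = 3.58×10⁻⁷ J.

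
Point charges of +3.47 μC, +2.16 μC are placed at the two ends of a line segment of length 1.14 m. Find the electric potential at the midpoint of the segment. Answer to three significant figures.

8.88×10⁴ V

The total potential is the scalar sum of each charge's contribution, V = Σ kqᵢ/rᵢ.
Each charge is 0.570 m from the midpoint.
V = k[(3.47×10⁻⁶)/(0.570) + (2.16×10⁻⁶)/(0.570)] = 8.88×10⁴ V.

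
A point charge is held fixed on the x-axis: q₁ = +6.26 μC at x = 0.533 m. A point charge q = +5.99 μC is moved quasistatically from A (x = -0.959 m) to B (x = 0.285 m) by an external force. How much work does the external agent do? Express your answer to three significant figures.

1.13 J

For quasistatic motion the external work equals the change in potential energy: W_ext = qΔV = q(V_B − V_A).
At A: distance to the source charge is 1.49 m; V_A = kq₁/r = 3.77×10⁴ V.
At B: distance to the source charge is 0.248 m; V_B = kq₁/r = 2.27×10⁵ V.
ΔV = V_B − V_A = 1.89×10⁵ V.
W_ext = qΔV = (5.99×10⁻⁶ C)(1.89×10⁵ V) = 1.13 J.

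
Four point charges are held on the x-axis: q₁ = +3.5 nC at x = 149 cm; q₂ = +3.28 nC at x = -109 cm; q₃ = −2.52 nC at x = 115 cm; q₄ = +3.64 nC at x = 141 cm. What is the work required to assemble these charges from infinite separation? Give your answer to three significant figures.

The assembly work is the sum of pairwise potential energies, U = Σ_{i<j} kqᵢqⱼ/rᵢⱼ.
Pair separations: r₁₂ = 2.58 m, r₁₃ = 0.340 m, r₁₄ = 0.0800 m, r₂₃ = 2.24 m, r₂₄ = 2.50 m, r₃₄ = 0.260 m.
Summing all 6 pair terms gives U = 9.31×10⁻⁷ J.

9.31×10⁻⁷ J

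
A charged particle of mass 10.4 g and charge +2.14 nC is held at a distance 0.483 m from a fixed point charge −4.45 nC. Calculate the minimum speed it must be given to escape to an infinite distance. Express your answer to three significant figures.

5.84×10⁻³ m/s

To just escape, total mechanical energy must reach zero at infinity: ½mv²_min + U = 0, so ½mv²_min = −U = |kQq|/r.
|U| = |kQq|/r = (8.99×10⁹ N·m²/C²)(4.45×10⁻⁹)(2.14×10⁻⁹)/(0.483) = 1.77×10⁻⁷ J.
v_min = √(2|U|/m) = √(2·1.77×10⁻⁷/0.0104) = 5.84×10⁻³ m/s.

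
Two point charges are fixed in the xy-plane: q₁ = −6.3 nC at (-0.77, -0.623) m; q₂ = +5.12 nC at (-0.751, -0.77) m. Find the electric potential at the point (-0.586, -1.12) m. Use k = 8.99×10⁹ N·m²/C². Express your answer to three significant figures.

12.1 V

The total potential is the scalar sum of each charge's contribution, V = Σ kqᵢ/rᵢ.
Distances from the field point to each charge: r₁ = 0.530 m, r₂ = 0.387 m.
V = k[(-6.30×10⁻⁹)/(0.530) + (5.12×10⁻⁹)/(0.387)] = 12.1 V.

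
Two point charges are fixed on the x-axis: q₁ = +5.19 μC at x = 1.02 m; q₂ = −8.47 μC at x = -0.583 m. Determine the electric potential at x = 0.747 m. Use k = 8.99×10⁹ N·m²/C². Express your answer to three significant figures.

1.14×10⁵ V

Electric potential is a scalar, so the contributions from each charge add algebraically: V = Σ kqᵢ/rᵢ.
Distances from the field point to each charge: r₁ = 0.273 m, r₂ = 1.33 m.
V = k[(5.19×10⁻⁶)/(0.273) + (-8.47×10⁻⁶)/(1.33)] = 1.14×10⁵ V.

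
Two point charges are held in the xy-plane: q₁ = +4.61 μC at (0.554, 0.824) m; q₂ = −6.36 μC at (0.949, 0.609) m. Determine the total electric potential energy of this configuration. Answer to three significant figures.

-0.586 J

The assembly work is the sum of pairwise potential energies, U = Σ_{i<j} kqᵢqⱼ/rᵢⱼ.
Pair separations: r₁₂ = 0.450 m.
U = (-0.586) = -0.586 J.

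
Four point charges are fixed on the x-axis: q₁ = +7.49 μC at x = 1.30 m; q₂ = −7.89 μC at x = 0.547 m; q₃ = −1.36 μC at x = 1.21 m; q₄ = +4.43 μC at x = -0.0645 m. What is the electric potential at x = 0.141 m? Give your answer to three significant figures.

6.58×10⁴ V

The total potential is the scalar sum of each charge's contribution, V = Σ kqᵢ/rᵢ.
Distances from the field point to each charge: r₁ = 1.16 m, r₂ = 0.406 m, r₃ = 1.07 m, r₄ = 0.205 m.
V = k[(7.49×10⁻⁶)/(1.16) + (-7.89×10⁻⁶)/(0.406) + (-1.36×10⁻⁶)/(1.07) + (4.43×10⁻⁶)/(0.205)] = 6.58×10⁴ V.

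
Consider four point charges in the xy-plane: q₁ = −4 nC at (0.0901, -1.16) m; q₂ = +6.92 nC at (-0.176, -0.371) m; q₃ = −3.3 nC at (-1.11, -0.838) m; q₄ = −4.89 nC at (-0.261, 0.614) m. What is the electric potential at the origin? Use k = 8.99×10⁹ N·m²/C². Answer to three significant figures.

Electric potential is a scalar, so the contributions from each charge add algebraically: V = Σ kqᵢ/rᵢ.
Distances from the field point to each charge: r₁ = 1.16 m, r₂ = 0.411 m, r₃ = 1.39 m, r₄ = 0.667 m.
V = k[(-4.00×10⁻⁹)/(1.16) + (6.92×10⁻⁹)/(0.411) + (-3.30×10⁻⁹)/(1.39) + (-4.89×10⁻⁹)/(0.667)] = 33.4 V.

33.4 V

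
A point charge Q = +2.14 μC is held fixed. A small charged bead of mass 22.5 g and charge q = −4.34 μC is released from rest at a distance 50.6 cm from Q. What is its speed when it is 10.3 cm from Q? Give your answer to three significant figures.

Only the electrostatic force acts, so mechanical energy is conserved: ½mv² = U₁ − U₂ = kQq(1/r₁ − 1/r₂).
U₁ − U₂ = (8.99×10⁹ N·m²/C²)(2.14×10⁻⁶ C)(-4.34×10⁻⁶ C)(1/0.506 − 1/0.103) = 0.646 J.
v = √(2·0.646/0.0225) = 7.58 m/s.

7.58 m/s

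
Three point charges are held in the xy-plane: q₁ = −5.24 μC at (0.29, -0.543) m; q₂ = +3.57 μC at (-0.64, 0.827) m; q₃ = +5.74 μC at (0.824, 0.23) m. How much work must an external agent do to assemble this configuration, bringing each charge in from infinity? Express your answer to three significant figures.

-0.273 J

The assembly work is the sum of pairwise potential energies, U = Σ_{i<j} kqᵢqⱼ/rᵢⱼ.
Pair separations: r₁₂ = 1.66 m, r₁₃ = 0.940 m, r₂₃ = 1.58 m.
U = (-0.102) + (-0.288) + (0.117) = -0.273 J.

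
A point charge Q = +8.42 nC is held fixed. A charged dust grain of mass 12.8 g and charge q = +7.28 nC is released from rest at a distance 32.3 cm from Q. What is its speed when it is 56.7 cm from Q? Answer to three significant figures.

0.0107 m/s

Only the electrostatic force acts, so mechanical energy is conserved: ½mv² = U₁ − U₂ = kQq(1/r₁ − 1/r₂).
U₁ − U₂ = (8.99×10⁹ N·m²/C²)(8.42×10⁻⁹ C)(7.28×10⁻⁹ C)(1/0.323 − 1/0.567) = 7.34×10⁻⁷ J.
v = √(2·7.34×10⁻⁷/0.0128) = 0.0107 m/s.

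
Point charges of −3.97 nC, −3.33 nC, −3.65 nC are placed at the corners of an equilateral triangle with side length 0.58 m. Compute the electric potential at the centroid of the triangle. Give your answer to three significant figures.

Electric potential is a scalar, so the contributions from each charge add algebraically: V = Σ kqᵢ/rᵢ.
The distance from each vertex to the centroid is a/√3 = 0.335 m.
V = k[(-3.97×10⁻⁹)/(0.335) + (-3.33×10⁻⁹)/(0.335) + (-3.65×10⁻⁹)/(0.335)] = -294 V.

-294 V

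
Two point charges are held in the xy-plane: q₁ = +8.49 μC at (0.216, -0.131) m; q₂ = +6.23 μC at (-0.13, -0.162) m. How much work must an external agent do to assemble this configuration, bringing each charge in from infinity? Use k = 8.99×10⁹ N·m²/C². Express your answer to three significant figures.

1.37 J

The assembly work is the sum of pairwise potential energies, U = Σ_{i<j} kqᵢqⱼ/rᵢⱼ.
Pair separations: r₁₂ = 0.347 m.
U = (1.37) = 1.37 J.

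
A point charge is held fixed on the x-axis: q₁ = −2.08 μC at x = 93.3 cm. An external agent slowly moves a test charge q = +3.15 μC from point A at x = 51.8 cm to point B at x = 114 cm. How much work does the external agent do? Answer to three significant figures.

For quasistatic motion the external work equals the change in potential energy: W_ext = qΔV = q(V_B − V_A).
At A: distance to the source charge is 0.415 m; V_A = kq₁/r = -4.51×10⁴ V.
At B: distance to the source charge is 0.207 m; V_B = kq₁/r = -9.03×10⁴ V.
ΔV = V_B − V_A = -4.53×10⁴ V.
W_ext = qΔV = (3.15×10⁻⁶ C)(-4.53×10⁴ V) = -0.143 J.

-0.143 J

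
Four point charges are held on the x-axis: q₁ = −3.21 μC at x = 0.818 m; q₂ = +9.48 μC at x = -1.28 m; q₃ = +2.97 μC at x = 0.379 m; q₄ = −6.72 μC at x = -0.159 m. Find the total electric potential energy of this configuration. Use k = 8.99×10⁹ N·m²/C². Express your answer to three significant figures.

-0.819 J

The work to assemble the configuration equals its total potential energy, U = Σ kqᵢqⱼ/rᵢⱼ over all pairs.
Pair separations: r₁₂ = 2.10 m, r₁₃ = 0.439 m, r₁₄ = 0.977 m, r₂₃ = 1.66 m, r₂₄ = 1.12 m, r₃₄ = 0.538 m.
Summing all 6 pair terms gives U = -0.819 J.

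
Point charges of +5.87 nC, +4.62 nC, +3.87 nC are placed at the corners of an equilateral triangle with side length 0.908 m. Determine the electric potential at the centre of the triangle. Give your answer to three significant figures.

The total potential is the scalar sum of each charge's contribution, V = Σ kqᵢ/rᵢ.
The distance from each vertex to the centroid is a/√3 = 0.524 m.
V = k[(5.87×10⁻⁹)/(0.524) + (4.62×10⁻⁹)/(0.524) + (3.87×10⁻⁹)/(0.524)] = 246 V.

246 V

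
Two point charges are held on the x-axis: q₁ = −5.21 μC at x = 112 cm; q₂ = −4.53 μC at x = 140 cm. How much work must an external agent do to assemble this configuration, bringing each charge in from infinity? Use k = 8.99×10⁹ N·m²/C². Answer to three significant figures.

0.758 J

The assembly work is the sum of pairwise potential energies, U = Σ_{i<j} kqᵢqⱼ/rᵢⱼ.
Pair separations: r₁₂ = 0.280 m.
U = (0.758) = 0.758 J.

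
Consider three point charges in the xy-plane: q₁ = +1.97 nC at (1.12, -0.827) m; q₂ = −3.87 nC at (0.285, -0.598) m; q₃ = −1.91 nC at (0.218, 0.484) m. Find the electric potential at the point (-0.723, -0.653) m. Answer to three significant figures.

Electric potential is a scalar, so the contributions from each charge add algebraically: V = Σ kqᵢ/rᵢ.
Distances from the field point to each charge: r₁ = 1.85 m, r₂ = 1.01 m, r₃ = 1.48 m.
V = k[(1.97×10⁻⁹)/(1.85) + (-3.87×10⁻⁹)/(1.01) + (-1.91×10⁻⁹)/(1.48)] = -36.5 V.

-36.5 V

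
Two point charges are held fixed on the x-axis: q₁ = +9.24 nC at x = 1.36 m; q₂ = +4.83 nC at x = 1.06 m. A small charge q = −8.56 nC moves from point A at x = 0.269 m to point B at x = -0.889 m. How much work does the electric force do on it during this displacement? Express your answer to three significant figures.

-6.15×10⁻⁷ J

The work done by the electric force is W_field = −ΔU = −q(V_B − V_A) = q(V_A − V_B).
At A: distances to the source charges are 1.09 m, 0.791 m; V_A = Σ kqᵢ/rᵢ = 131 V.
At B: distances to the source charges are 2.25 m, 1.95 m; V_B = Σ kqᵢ/rᵢ = 59.2 V.
ΔV = V_B − V_A = -71.8 V.
W_field = −qΔV = −(-8.56×10⁻⁹ C)(-71.8 V) = -6.15×10⁻⁷ J.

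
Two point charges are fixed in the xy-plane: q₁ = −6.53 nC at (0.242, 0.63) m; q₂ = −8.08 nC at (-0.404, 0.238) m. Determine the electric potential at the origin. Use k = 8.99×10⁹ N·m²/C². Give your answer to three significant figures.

The total potential is the scalar sum of each charge's contribution, V = Σ kqᵢ/rᵢ.
Distances from the field point to each charge: r₁ = 0.675 m, r₂ = 0.469 m.
V = k[(-6.53×10⁻⁹)/(0.675) + (-8.08×10⁻⁹)/(0.469)] = -242 V.

-242 V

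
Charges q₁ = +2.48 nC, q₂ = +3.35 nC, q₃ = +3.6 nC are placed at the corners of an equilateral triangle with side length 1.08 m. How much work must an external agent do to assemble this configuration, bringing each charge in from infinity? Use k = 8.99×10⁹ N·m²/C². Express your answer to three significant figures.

The assembly work is the sum of pairwise potential energies, U = Σ_{i<j} kqᵢqⱼ/rᵢⱼ.
All three pair separations equal the side length, 1.08 m.
U = (6.92×10⁻⁸) + (7.43×10⁻⁸) + (1.00×10⁻⁷) = 2.44×10⁻⁷ J.

2.44×10⁻⁷ J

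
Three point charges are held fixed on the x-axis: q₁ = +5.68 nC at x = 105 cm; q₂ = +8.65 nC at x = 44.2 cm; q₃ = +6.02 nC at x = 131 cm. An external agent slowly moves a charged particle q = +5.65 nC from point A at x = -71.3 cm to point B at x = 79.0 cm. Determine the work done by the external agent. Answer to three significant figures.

2.27×10⁻⁶ J

For quasistatic motion the external work equals the change in potential energy: W_ext = qΔV = q(V_B − V_A).
At A: distances to the source charges are 1.76 m, 1.16 m, 2.02 m; V_A = Σ kqᵢ/rᵢ = 123 V.
At B: distances to the source charges are 0.260 m, 0.348 m, 0.520 m; V_B = Σ kqᵢ/rᵢ = 524 V.
ΔV = V_B − V_A = 401 V.
W_ext = qΔV = (5.65×10⁻⁹ C)(401 V) = 2.27×10⁻⁶ J.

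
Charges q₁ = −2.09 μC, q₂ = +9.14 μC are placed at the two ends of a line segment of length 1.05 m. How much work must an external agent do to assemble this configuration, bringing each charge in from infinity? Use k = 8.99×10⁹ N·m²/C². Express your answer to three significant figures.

The assembly work is the sum of pairwise potential energies, U = Σ_{i<j} kqᵢqⱼ/rᵢⱼ.
The separation is r = 1.05 m.
U = (-0.164) = -0.164 J.

-0.164 J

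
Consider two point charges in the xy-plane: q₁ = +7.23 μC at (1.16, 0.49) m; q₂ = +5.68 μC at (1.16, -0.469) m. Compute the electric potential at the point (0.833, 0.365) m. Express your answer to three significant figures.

The total potential is the scalar sum of each charge's contribution, V = Σ kqᵢ/rᵢ.
Distances from the field point to each charge: r₁ = 0.350 m, r₂ = 0.896 m.
V = k[(7.23×10⁻⁶)/(0.350) + (5.68×10⁻⁶)/(0.896)] = 2.43×10⁵ V.

2.43×10⁵ V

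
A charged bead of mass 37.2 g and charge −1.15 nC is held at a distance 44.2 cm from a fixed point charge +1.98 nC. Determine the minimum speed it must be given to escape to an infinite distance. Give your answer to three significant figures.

To just escape, total mechanical energy must reach zero at infinity: ½mv²_min + U = 0, so ½mv²_min = −U = |kQq|/r.
|U| = |kQq|/r = (8.99×10⁹ N·m²/C²)(1.98×10⁻⁹)(1.15×10⁻⁹)/(0.442) = 4.63×10⁻⁸ J.
v_min = √(2|U|/m) = √(2·4.63×10⁻⁸/0.0372) = 1.58×10⁻³ m/s.

1.58×10⁻³ m/s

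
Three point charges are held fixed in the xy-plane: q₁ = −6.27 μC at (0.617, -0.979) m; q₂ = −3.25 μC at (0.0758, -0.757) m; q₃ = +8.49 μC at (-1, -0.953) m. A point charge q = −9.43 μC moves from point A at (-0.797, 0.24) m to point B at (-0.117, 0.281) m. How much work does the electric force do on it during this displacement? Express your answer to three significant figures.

-0.253 J

The work done by the electric force is W_field = −ΔU = −q(V_B − V_A) = q(V_A − V_B).
At A: distances to the source charges are 1.87 m, 1.33 m, 1.21 m; V_A = Σ kqᵢ/rᵢ = 1.08×10⁴ V.
At B: distances to the source charges are 1.46 m, 1.06 m, 1.52 m; V_B = Σ kqᵢ/rᵢ = -1.60×10⁴ V.
ΔV = V_B − V_A = -2.69×10⁴ V.
W_field = −qΔV = −(-9.43×10⁻⁶ C)(-2.69×10⁴ V) = -0.253 J.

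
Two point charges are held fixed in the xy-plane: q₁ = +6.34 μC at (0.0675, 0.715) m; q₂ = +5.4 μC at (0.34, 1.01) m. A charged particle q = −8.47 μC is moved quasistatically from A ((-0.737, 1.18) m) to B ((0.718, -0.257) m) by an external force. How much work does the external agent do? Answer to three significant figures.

0.173 J

For quasistatic motion the external work equals the change in potential energy: W_ext = qΔV = q(V_B − V_A).
At A: distances to the source charges are 0.929 m, 1.09 m; V_A = Σ kqᵢ/rᵢ = 1.06×10⁵ V.
At B: distances to the source charges are 1.17 m, 1.32 m; V_B = Σ kqᵢ/rᵢ = 8.54×10⁴ V.
ΔV = V_B − V_A = -2.04×10⁴ V.
W_ext = qΔV = (-8.47×10⁻⁶ C)(-2.04×10⁴ V) = 0.173 J.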